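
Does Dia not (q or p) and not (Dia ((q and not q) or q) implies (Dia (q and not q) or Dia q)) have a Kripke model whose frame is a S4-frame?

Unsatisfiable

1. Dia not (q or p) and not (Dia ((q and not q) or q) implies (Dia (q and not q) or Dia q)), w0
2. Dia not (q or p), w0
3. not (Dia ((q and not q) or q) implies (Dia (q and not q) or Dia q)), w0
4. Dia ((q and not q) or q), w0
5. not (Dia (q and not q) or Dia q), w0
6. not Dia (q and not q), w0
7. not Dia q, w0
8. not (q and not q), w0
9. not q, w0
10. not (q or p), w1
11. not q, w1
12. not p, w1
13. not (q and not q), w1
14. (q and not q) or q, w2
15. not (q and not q), w2
16. not q, w2
17. q and not q, w2
18. q, w2
Accessibility: w0Rw0, w0Rw1, w0Rw2, w1Rw1, w2Rw2
Branch closes: q and not q both at w2.
Every branch closes; the branch above is one of them.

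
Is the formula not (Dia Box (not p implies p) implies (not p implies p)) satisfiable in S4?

Satisfiable

1. not (Dia Box (not p implies p) implies (not p implies p)), u
2. Dia Box (not p implies p), u   [neg-implies-rule on 1]
3. not (not p implies p), u   [neg-implies-rule on 1]
4. not p, u   [neg-implies-rule on 3]
5. Box (not p implies p), v   [Dia-rule on 2: fresh world v, uRv]
6. not p implies p, v   [Box-rule on 5 via vRv]
7. p, v   [implies-rule on 6 (branches; this branch)]
Accessibility: uRu, uRv, vRv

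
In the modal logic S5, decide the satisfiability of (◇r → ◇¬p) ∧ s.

Satisfiable (open branch found)

1. (◇r → ◇¬p) ∧ s, w0
2. ◇r → ◇¬p, w0
3. s, w0
4. ◇¬p, w0
5. ¬p, w1
Accessibility: w0Rw0, w0Rw1, w1Rw0, w1Rw1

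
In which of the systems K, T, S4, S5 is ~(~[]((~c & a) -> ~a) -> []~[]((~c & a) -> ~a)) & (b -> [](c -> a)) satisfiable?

K, T, S4

S5-tableau for the formula:
1. ~(~[]((~c & a) -> ~a) -> []~[]((~c & a) -> ~a)) & (b -> [](c -> a)), w0
2. ~(~[]((~c & a) -> ~a) -> []~[]((~c & a) -> ~a)), w0
3. b -> [](c -> a), w0
4. ~[]((~c & a) -> ~a), w0
5. ~[]~[]((~c & a) -> ~a), w0
6. [](c -> a), w0
7. c -> a, w0
8. a, w0
9. ~((~c & a) -> ~a), w1
10. ~c & a, w1
11. a, w1
12. ~c, w1
13. c -> a, w1
14. []((~c & a) -> ~a), w2
15. c -> a, w2
16. (~c & a) -> ~a, w0
17. (~c & a) -> ~a, w1
18. (~c & a) -> ~a, w2
19. a, w2
20. ~(~c & a), w0
21. ~(~c & a), w1
22. ~(~c & a), w2
23. c, w0
24. ~a, w1
Accessibility: w0Rw0, w0Rw1, w0Rw2, w1Rw0, w1Rw1, w1Rw2, w2Rw0, w2Rw1, w2Rw2
Branch closes: a and ~a both at w1.
Every branch closes (one shown): unsatisfiable in S5.
S4-tableau for the formula:
1. ~(~[]((~c & a) -> ~a) -> []~[]((~c & a) -> ~a)) & (b -> [](c -> a)), w0
2. ~(~[]((~c & a) -> ~a) -> []~[]((~c & a) -> ~a)), w0
3. b -> [](c -> a), w0
4. ~[]((~c & a) -> ~a), w0
5. ~[]~[]((~c & a) -> ~a), w0
6. [](c -> a), w0
7. c -> a, w0
8. a, w0
9. ~((~c & a) -> ~a), w1
10. ~c & a, w1
11. a, w1
12. ~c, w1
13. c -> a, w1
14. []((~c & a) -> ~a), w2
15. c -> a, w2
16. (~c & a) -> ~a, w2
17. a, w2
18. ~(~c & a), w2
19. c, w2
Accessibility: w0Rw0, w0Rw1, w0Rw2, w1Rw1, w2Rw2
Complete open branch: satisfiable in S4, hence also in K, T (this S4-model is also a K-model and a T-model).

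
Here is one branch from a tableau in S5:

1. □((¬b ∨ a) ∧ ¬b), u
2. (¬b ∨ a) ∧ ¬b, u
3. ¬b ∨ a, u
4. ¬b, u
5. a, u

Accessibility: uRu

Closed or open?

Not closed

No world carries both an atom and its negation.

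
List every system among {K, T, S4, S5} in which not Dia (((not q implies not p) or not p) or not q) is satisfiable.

K

K-tableau for the formula:
1. not Dia (((not q implies not p) or not p) or not q), u
Complete open branch: satisfiable in K.
T-tableau for the formula:
1. not Dia (((not q implies not p) or not p) or not q), u
2. not (((not q implies not p) or not p) or not q), u   [neg-Dia-rule on 1 via uRu]
3. not ((not q implies not p) or not p), u   [neg-or-rule on 2]
4. q, u   [neg-or-rule on 2]
5. not (not q implies not p), u   [neg-or-rule on 3]
6. p, u   [neg-or-rule on 3]
7. not q, u   [neg-implies-rule on 5]
Accessibility: uRu
Branch closes: q and not q both at u.
Every branch closes (one shown): unsatisfiable in T, hence also in S4, S5 (every S4/S5-frame is a T-frame).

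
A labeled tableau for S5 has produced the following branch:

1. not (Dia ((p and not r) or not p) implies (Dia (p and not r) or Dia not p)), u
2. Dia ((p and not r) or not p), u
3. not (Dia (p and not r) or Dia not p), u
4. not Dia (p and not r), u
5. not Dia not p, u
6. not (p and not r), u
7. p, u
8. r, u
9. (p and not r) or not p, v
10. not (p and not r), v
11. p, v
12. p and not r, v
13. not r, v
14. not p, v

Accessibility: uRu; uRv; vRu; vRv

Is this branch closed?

Yes, closed

Both p and not p appear at v.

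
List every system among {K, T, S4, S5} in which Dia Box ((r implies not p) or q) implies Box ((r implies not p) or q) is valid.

S5

S4-tableau for the negation not (Dia Box ((r implies not p) or q) implies Box ((r implies not p) or q)):
1. not (Dia Box ((r implies not p) or q) implies Box ((r implies not p) or q)), w0
2. Dia Box ((r implies not p) or q), w0
3. not Box ((r implies not p) or q), w0
4. Box ((r implies not p) or q), w1
5. (r implies not p) or q, w1
6. q, w1
7. not ((r implies not p) or q), w2
8. not (r implies not p), w2
9. not q, w2
10. r, w2
11. p, w2
Accessibility: w0Rw0, w0Rw1, w0Rw2, w1Rw1, w2Rw2
Complete open branch: countermodel on an S4-frame, so not valid in S4, nor in K, T (the same frame is also a K-frame and a T-frame).
S5-tableau for the negation not (Dia Box ((r implies not p) or q) implies Box ((r implies not p) or q)):
1. not (Dia Box ((r implies not p) or q) implies Box ((r implies not p) or q)), w0
2. Dia Box ((r implies not p) or q), w0
3. not Box ((r implies not p) or q), w0
4. Box ((r implies not p) or q), w1
5. (r implies not p) or q, w0
6. (r implies not p) or q, w1
7. r implies not p, w0
8. r implies not p, w1
9. not p, w0
10. not p, w1
11. not ((r implies not p) or q), w2
12. not (r implies not p), w2
13. not q, w2
14. r, w2
15. p, w2
16. (r implies not p) or q, w2
17. r implies not p, w2
18. not p, w2
Accessibility: w0Rw0, w0Rw1, w0Rw2, w1Rw0, w1Rw1, w1Rw2, w2Rw0, w2Rw1, w2Rw2
Branch closes: p and not p both at w2.
Every branch closes (one shown): valid in S5.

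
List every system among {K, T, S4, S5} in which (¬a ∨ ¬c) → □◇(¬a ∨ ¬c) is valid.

S5

S5-tableau for the negation ¬((¬a ∨ ¬c) → □◇(¬a ∨ ¬c)):
1. ¬((¬a ∨ ¬c) → □◇(¬a ∨ ¬c)), w0
2. ¬a ∨ ¬c, w0
3. ¬□◇(¬a ∨ ¬c), w0
4. ¬c, w0
5. ¬◇(¬a ∨ ¬c), w1
6. ¬(¬a ∨ ¬c), w0
7. a, w0
8. c, w0
Accessibility: w0Rw0, w0Rw1, w1Rw0, w1Rw1
Branch closes: c and ¬c both at w0.
Every branch closes (one shown): valid in S5.
S4-tableau for the negation ¬((¬a ∨ ¬c) → □◇(¬a ∨ ¬c)):
1. ¬((¬a ∨ ¬c) → □◇(¬a ∨ ¬c)), w0
2. ¬a ∨ ¬c, w0
3. ¬□◇(¬a ∨ ¬c), w0
4. ¬c, w0
5. ¬◇(¬a ∨ ¬c), w1
6. ¬(¬a ∨ ¬c), w1
7. a, w1
8. c, w1
Accessibility: w0Rw0, w0Rw1, w1Rw1
Complete open branch: countermodel on an S4-frame, so not valid in S4, nor in K, T (the same frame is also a K-frame and a T-frame).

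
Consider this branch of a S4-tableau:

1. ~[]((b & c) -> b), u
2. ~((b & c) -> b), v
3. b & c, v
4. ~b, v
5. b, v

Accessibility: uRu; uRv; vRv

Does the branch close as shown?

Both b and ~b appear at v.

Yes, closed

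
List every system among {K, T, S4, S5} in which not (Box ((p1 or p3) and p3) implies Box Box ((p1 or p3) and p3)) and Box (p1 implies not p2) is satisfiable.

K, T

T-tableau for the formula:
1. not (Box ((p1 or p3) and p3) implies Box Box ((p1 or p3) and p3)) and Box (p1 implies not p2), 0
2. not (Box ((p1 or p3) and p3) implies Box Box ((p1 or p3) and p3)), 0   [and-rule on 1]
3. Box (p1 implies not p2), 0   [and-rule on 1]
4. Box ((p1 or p3) and p3), 0   [neg-implies-rule on 2]
5. not Box Box ((p1 or p3) and p3), 0   [neg-implies-rule on 2]
6. p1 implies not p2, 0   [Box-rule on 3 via 0R0]
7. (p1 or p3) and p3, 0   [Box-rule on 4 via 0R0]
8. p1 or p3, 0   [and-rule on 7]
9. p3, 0   [and-rule on 7]
10. not p2, 0   [implies-rule on 6 (branches; this branch)]
11. not Box ((p1 or p3) and p3), 1   [neg-Box-rule on 5: fresh world 1, 0R1]
12. p1 implies not p2, 1   [Box-rule on 3 via 0R1]
13. (p1 or p3) and p3, 1   [Box-rule on 4 via 0R1]
14. p1 or p3, 1   [and-rule on 13]
15. p3, 1   [and-rule on 13]
16. not p2, 1   [implies-rule on 12 (branches; this branch)]
17. not ((p1 or p3) and p3), 2   [neg-Box-rule on 11: fresh world 2, 1R2]
18. not p3, 2   [neg-and-rule on 17 (branches; this branch)]
Accessibility: 0R0, 0R1, 1R1, 1R2, 2R2
Complete open branch: satisfiable in T, hence also in K (this T-model is also a K-model).
S4-tableau for the formula:
1. not (Box ((p1 or p3) and p3) implies Box Box ((p1 or p3) and p3)) and Box (p1 implies not p2), 0
2. not (Box ((p1 or p3) and p3) implies Box Box ((p1 or p3) and p3)), 0   [and-rule on 1]
3. Box (p1 implies not p2), 0   [and-rule on 1]
4. Box ((p1 or p3) and p3), 0   [neg-implies-rule on 2]
5. not Box Box ((p1 or p3) and p3), 0   [neg-implies-rule on 2]
6. p1 implies not p2, 0   [Box-rule on 3 via 0R0]
7. (p1 or p3) and p3, 0   [Box-rule on 4 via 0R0]
8. p1 or p3, 0   [and-rule on 7]
9. p3, 0   [and-rule on 7]
10. not p2, 0   [implies-rule on 6 (branches; this branch)]
11. not Box ((p1 or p3) and p3), 1   [neg-Box-rule on 5: fresh world 1, 0R1]
12. p1 implies not p2, 1   [Box-rule on 3 via 0R1]
13. (p1 or p3) and p3, 1   [Box-rule on 4 via 0R1]
14. p1 or p3, 1   [and-rule on 13]
15. p3, 1   [and-rule on 13]
16. not p2, 1   [implies-rule on 12 (branches; this branch)]
17. not ((p1 or p3) and p3), 2   [neg-Box-rule on 11: fresh world 2, 1R2]
18. p1 implies not p2, 2   [Box-rule on 3 via 0R2]
19. (p1 or p3) and p3, 2   [Box-rule on 4 via 0R2]
20. p1 or p3, 2   [and-rule on 19]
21. p3, 2   [and-rule on 19]
22. not (p1 or p3), 2   [neg-and-rule on 17 (branches; this branch)]
23. not p1, 2   [neg-or-rule on 22]
24. not p3, 2   [neg-or-rule on 22]
Accessibility: 0R0, 0R1, 0R2, 1R1, 1R2, 2R2
Branch closes: p3 and not p3 both at 2.
Every branch closes (one shown): unsatisfiable in S4, hence also in S5 (every S5-frame is an S4-frame).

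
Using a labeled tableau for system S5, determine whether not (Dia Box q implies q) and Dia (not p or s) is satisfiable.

No, unsatisfiable

1. not (Dia Box q implies q) and Dia (not p or s), w0
2. not (Dia Box q implies q), w0
3. Dia (not p or s), w0
4. Dia Box q, w0
5. not q, w0
6. not p or s, w1
7. s, w1
8. Box q, w2
9. q, w0
Accessibility: w0Rw0, w0Rw1, w0Rw2, w1Rw0, w1Rw1, w1Rw2, w2Rw0, w2Rw1, w2Rw2
Branch closes: q and not q both at w0.
All branches of the tableau close; one closing branch shown above.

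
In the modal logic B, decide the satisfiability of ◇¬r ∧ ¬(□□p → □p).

1. ◇¬r ∧ ¬(□□p → □p), u
2. ◇¬r, u
3. ¬(□□p → □p), u
4. □□p, u
5. ¬□p, u
6. □p, u
7. p, u
8. ¬r, v
9. □p, v
10. p, v
11. ¬p, w
12. □p, w
13. p, w
Accessibility: uRu, uRv, uRw, vRu, vRv, wRu, wRw
Branch closes: p and ¬p both at w.
(One branch shown.) All branches close.

No, unsatisfiable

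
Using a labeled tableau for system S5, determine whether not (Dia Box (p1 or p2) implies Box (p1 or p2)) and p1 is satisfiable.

Unsatisfiable (every branch closes)

1. not (Dia Box (p1 or p2) implies Box (p1 or p2)) and p1, 0
2. not (Dia Box (p1 or p2) implies Box (p1 or p2)), 0
3. p1, 0
4. Dia Box (p1 or p2), 0
5. not Box (p1 or p2), 0
6. Box (p1 or p2), 1
7. p1 or p2, 0
8. p1 or p2, 1
9. p2, 0
10. p2, 1
11. not (p1 or p2), 2
12. not p1, 2
13. not p2, 2
14. p1 or p2, 2
15. p2, 2
Accessibility: 0R0, 0R1, 0R2, 1R0, 1R1, 1R2, 2R0, 2R1, 2R2
Branch closes: p2 and not p2 both at 2.
All branches of the tableau close; one closing branch shown above.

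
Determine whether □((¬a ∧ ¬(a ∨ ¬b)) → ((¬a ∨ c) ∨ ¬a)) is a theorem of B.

Tableau for the negation ¬□((¬a ∧ ¬(a ∨ ¬b)) → ((¬a ∨ c) ∨ ¬a)):
1. ¬□((¬a ∧ ¬(a ∨ ¬b)) → ((¬a ∨ c) ∨ ¬a)), u
2. ¬((¬a ∧ ¬(a ∨ ¬b)) → ((¬a ∨ c) ∨ ¬a)), v
3. ¬a ∧ ¬(a ∨ ¬b), v
4. ¬((¬a ∨ c) ∨ ¬a), v
5. ¬a, v
6. ¬(a ∨ ¬b), v
7. ¬(¬a ∨ c), v
8. a, v
Accessibility: uRu, uRv, vRu, vRv
Branch closes: a and ¬a both at v.
Every branch of the negation's tableau closes; the branch above is one of them.

Valid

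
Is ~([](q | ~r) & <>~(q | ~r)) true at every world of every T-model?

Tableau for the negation [](q | ~r) & <>~(q | ~r):
1. [](q | ~r) & <>~(q | ~r), w0
2. [](q | ~r), w0
3. <>~(q | ~r), w0
4. q | ~r, w0
5. ~r, w0
6. ~(q | ~r), w1
7. ~q, w1
8. r, w1
9. q | ~r, w1
10. ~r, w1
Accessibility: w0Rw0, w0Rw1, w1Rw1
Branch closes: r and ~r both at w1.
All branches of the negation close; one closing branch shown above.

Valid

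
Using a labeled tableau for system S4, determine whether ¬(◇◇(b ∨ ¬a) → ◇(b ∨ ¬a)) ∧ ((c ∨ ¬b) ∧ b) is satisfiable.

1. ¬(◇◇(b ∨ ¬a) → ◇(b ∨ ¬a)) ∧ ((c ∨ ¬b) ∧ b), u
2. ¬(◇◇(b ∨ ¬a) → ◇(b ∨ ¬a)), u
3. (c ∨ ¬b) ∧ b, u
4. ◇◇(b ∨ ¬a), u
5. ¬◇(b ∨ ¬a), u
6. c ∨ ¬b, u
7. b, u
8. ¬(b ∨ ¬a), u
9. ¬b, u
10. a, u
Accessibility: uRu
Branch closes: b and ¬b both at u.
All branches of the tableau close; one closing branch shown above.

Unsatisfiable (every branch closes)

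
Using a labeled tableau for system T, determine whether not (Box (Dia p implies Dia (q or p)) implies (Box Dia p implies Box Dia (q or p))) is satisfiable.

1. not (Box (Dia p implies Dia (q or p)) implies (Box Dia p implies Box Dia (q or p))), 0
2. Box (Dia p implies Dia (q or p)), 0
3. not (Box Dia p implies Box Dia (q or p)), 0
4. Box Dia p, 0
5. not Box Dia (q or p), 0
6. Dia p implies Dia (q or p), 0
7. Dia p, 0
8. Dia (q or p), 0
9. not Dia (q or p), 1
10. Dia p implies Dia (q or p), 1
11. Dia p, 1
12. not (q or p), 1
13. not q, 1
14. not p, 1
15. Dia (q or p), 1
16. p, 2
17. Dia p implies Dia (q or p), 2
18. Dia p, 2
19. Dia (q or p), 2
20. q or p, 3
21. Dia p implies Dia (q or p), 3
22. Dia p, 3
23. q, 3
24. not Dia p, 3
25. not p, 3
26. p, 4
27. not (q or p), 4
28. not q, 4
29. not p, 4
Accessibility: 0R0, 0R1, 0R2, 0R3, 1R1, 1R4, 2R2, 3R3, 4R4
Branch closes: p and not p both at 4.
All branches of the tableau close; one closing branch shown above.

No, unsatisfiable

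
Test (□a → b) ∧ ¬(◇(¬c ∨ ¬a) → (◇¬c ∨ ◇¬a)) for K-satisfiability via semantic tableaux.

Unsatisfiable (every branch closes)

1. (□a → b) ∧ ¬(◇(¬c ∨ ¬a) → (◇¬c ∨ ◇¬a)), u
2. □a → b, u
3. ¬(◇(¬c ∨ ¬a) → (◇¬c ∨ ◇¬a)), u
4. ◇(¬c ∨ ¬a), u
5. ¬(◇¬c ∨ ◇¬a), u
6. ¬◇¬c, u
7. ¬◇¬a, u
8. b, u
9. ¬c ∨ ¬a, v
10. c, v
11. a, v
12. ¬a, v
Accessibility: uRv
Branch closes: a and ¬a both at v.
(One branch shown.) All branches close.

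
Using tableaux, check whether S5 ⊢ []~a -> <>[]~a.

Valid

Tableau for the negation ~([]~a -> <>[]~a):
1. ~([]~a -> <>[]~a), w0
2. []~a, w0
3. ~<>[]~a, w0
4. ~a, w0
5. ~[]~a, w0
6. a, w1
7. ~a, w1
Accessibility: w0Rw0, w0Rw1, w1Rw0, w1Rw1
Branch closes: a and ~a both at w1.
Every branch of the negation's tableau closes; the branch above is one of them.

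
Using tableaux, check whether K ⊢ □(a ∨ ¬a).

Yes, valid

Tableau for the negation ¬□(a ∨ ¬a):
1. ¬□(a ∨ ¬a), u
2. ¬(a ∨ ¬a), v
3. ¬a, v
4. a, v
Accessibility: uRv
Branch closes: a and ¬a both at v.
All branches of the negation close; one closing branch shown above.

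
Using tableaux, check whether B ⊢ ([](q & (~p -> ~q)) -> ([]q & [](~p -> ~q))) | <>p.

Tableau for the negation ~(([](q & (~p -> ~q)) -> ([]q & [](~p -> ~q))) | <>p):
1. ~(([](q & (~p -> ~q)) -> ([]q & [](~p -> ~q))) | <>p), w0
2. ~([](q & (~p -> ~q)) -> ([]q & [](~p -> ~q))), w0   [~|-rule on 1]
3. ~<>p, w0   [~|-rule on 1]
4. [](q & (~p -> ~q)), w0   [~->-rule on 2]
5. ~([]q & [](~p -> ~q)), w0   [~->-rule on 2]
6. ~p, w0   [~<>-rule on 3 via w0Rw0]
7. q & (~p -> ~q), w0   [[]-rule on 4 via w0Rw0]
8. q, w0   [&-rule on 7]
9. ~p -> ~q, w0   [&-rule on 7]
10. ~[](~p -> ~q), w0   [~&-rule on 5 (branches; this branch)]
11. ~q, w0   [->-rule on 9 (branches; this branch)]
Accessibility: w0Rw0
Branch closes: q and ~q both at w0.
Every branch of the negation's tableau closes; the branch above is one of them.

Valid in B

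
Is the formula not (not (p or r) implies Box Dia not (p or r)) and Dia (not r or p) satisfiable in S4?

Yes, satisfiable

1. not (not (p or r) implies Box Dia not (p or r)) and Dia (not r or p), 0
2. not (not (p or r) implies Box Dia not (p or r)), 0   [and-rule on 1]
3. Dia (not r or p), 0   [and-rule on 1]
4. not (p or r), 0   [neg-implies-rule on 2]
5. not Box Dia not (p or r), 0   [neg-implies-rule on 2]
6. not p, 0   [neg-or-rule on 4]
7. not r, 0   [neg-or-rule on 4]
8. not r or p, 1   [Dia-rule on 3: fresh world 1, 0R1]
9. p, 1   [or-rule on 8 (branches; this branch)]
10. not Dia not (p or r), 2   [neg-Box-rule on 5: fresh world 2, 0R2]
11. p or r, 2   [neg-Dia-rule on 10 via 2R2]
12. r, 2   [or-rule on 11 (branches; this branch)]
Accessibility: 0R0, 0R1, 0R2, 1R1, 2R2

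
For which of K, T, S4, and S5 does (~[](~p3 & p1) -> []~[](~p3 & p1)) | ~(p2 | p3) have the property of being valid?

S5

S5-tableau for the negation ~((~[](~p3 & p1) -> []~[](~p3 & p1)) | ~(p2 | p3)):
1. ~((~[](~p3 & p1) -> []~[](~p3 & p1)) | ~(p2 | p3)), w0
2. ~(~[](~p3 & p1) -> []~[](~p3 & p1)), w0   [~|-rule on 1]
3. p2 | p3, w0   [~|-rule on 1]
4. ~[](~p3 & p1), w0   [~->-rule on 2]
5. ~[]~[](~p3 & p1), w0   [~->-rule on 2]
6. p2, w0   [|-rule on 3 (branches; this branch)]
7. ~(~p3 & p1), w1   [~[]-rule on 4: fresh world w1, w0Rw1]
8. ~p1, w1   [~&-rule on 7 (branches; this branch)]
9. [](~p3 & p1), w2   [~[]-rule on 5: fresh world w2, w0Rw2]
10. ~p3 & p1, w0   [[]-rule on 9 via w2Rw0]
11. ~p3, w0   [&-rule on 10]
12. p1, w0   [&-rule on 10]
13. ~p3 & p1, w1   [[]-rule on 9 via w2Rw1]
14. ~p3, w1   [&-rule on 13]
15. p1, w1   [&-rule on 13]
Accessibility: w0Rw0, w0Rw1, w0Rw2, w1Rw0, w1Rw1, w1Rw2, w2Rw0, w2Rw1, w2Rw2
Branch closes: p1 and ~p1 both at w1.
Every branch closes (one shown): valid in S5.
S4-tableau for the negation ~((~[](~p3 & p1) -> []~[](~p3 & p1)) | ~(p2 | p3)):
1. ~((~[](~p3 & p1) -> []~[](~p3 & p1)) | ~(p2 | p3)), w0
2. ~(~[](~p3 & p1) -> []~[](~p3 & p1)), w0   [~|-rule on 1]
3. p2 | p3, w0   [~|-rule on 1]
4. ~[](~p3 & p1), w0   [~->-rule on 2]
5. ~[]~[](~p3 & p1), w0   [~->-rule on 2]
6. p3, w0   [|-rule on 3 (branches; this branch)]
7. ~(~p3 & p1), w1   [~[]-rule on 4: fresh world w1, w0Rw1]
8. ~p1, w1   [~&-rule on 7 (branches; this branch)]
9. [](~p3 & p1), w2   [~[]-rule on 5: fresh world w2, w0Rw2]
10. ~p3 & p1, w2   [[]-rule on 9 via w2Rw2]
11. ~p3, w2   [&-rule on 10]
12. p1, w2   [&-rule on 10]
Accessibility: w0Rw0, w0Rw1, w0Rw2, w1Rw1, w2Rw2
Complete open branch: countermodel on an S4-frame, so not valid in S4, nor in K, T (the same frame is also a K-frame and a T-frame).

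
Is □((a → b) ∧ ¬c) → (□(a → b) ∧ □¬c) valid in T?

Yes, valid

Tableau for the negation ¬(□((a → b) ∧ ¬c) → (□(a → b) ∧ □¬c)):
1. ¬(□((a → b) ∧ ¬c) → (□(a → b) ∧ □¬c)), w0
2. □((a → b) ∧ ¬c), w0
3. ¬(□(a → b) ∧ □¬c), w0
4. (a → b) ∧ ¬c, w0
5. a → b, w0
6. ¬c, w0
7. ¬□(a → b), w0
8. b, w0
9. ¬(a → b), w1
10. a, w1
11. ¬b, w1
12. (a → b) ∧ ¬c, w1
13. a → b, w1
14. ¬c, w1
15. b, w1
Accessibility: w0Rw0, w0Rw1, w1Rw1
Branch closes: b and ¬b both at w1.
All branches of the negation close; one closing branch shown above.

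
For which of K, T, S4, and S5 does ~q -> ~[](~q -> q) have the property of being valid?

K-tableau for the negation ~(~q -> ~[](~q -> q)):
1. ~(~q -> ~[](~q -> q)), u
2. ~q, u
3. [](~q -> q), u
Complete open branch: countermodel on a K-frame, so not valid in K.
T-tableau for the negation ~(~q -> ~[](~q -> q)):
1. ~(~q -> ~[](~q -> q)), u
2. ~q, u
3. [](~q -> q), u
4. ~q -> q, u
5. q, u
Accessibility: uRu
Branch closes: q and ~q both at u.
Every branch closes (one shown): valid in T, hence also in S4, S5 (every theorem of T is a theorem of S4 and S5).

T, S4, S5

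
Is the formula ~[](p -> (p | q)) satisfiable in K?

1. ~[](p -> (p | q)), u
2. ~(p -> (p | q)), v
3. p, v
4. ~(p | q), v
5. ~p, v
6. ~q, v
Accessibility: uRv
Branch closes: p and ~p both at v.
(One branch shown.) All branches close.

No, unsatisfiable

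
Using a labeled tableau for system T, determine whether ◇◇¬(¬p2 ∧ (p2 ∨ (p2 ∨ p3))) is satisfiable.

1. ◇◇¬(¬p2 ∧ (p2 ∨ (p2 ∨ p3))), u
2. ◇¬(¬p2 ∧ (p2 ∨ (p2 ∨ p3))), v
3. ¬(¬p2 ∧ (p2 ∨ (p2 ∨ p3))), w
4. ¬(p2 ∨ (p2 ∨ p3)), w
5. ¬p2, w
6. ¬(p2 ∨ p3), w
7. ¬p3, w
Accessibility: uRu, uRv, vRv, vRw, wRw

Yes, satisfiable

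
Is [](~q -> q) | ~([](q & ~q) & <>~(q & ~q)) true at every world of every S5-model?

Valid

Tableau for the negation ~([](~q -> q) | ~([](q & ~q) & <>~(q & ~q))):
1. ~([](~q -> q) | ~([](q & ~q) & <>~(q & ~q))), 0
2. ~[](~q -> q), 0
3. [](q & ~q) & <>~(q & ~q), 0
4. [](q & ~q), 0
5. <>~(q & ~q), 0
6. q & ~q, 0
7. q, 0
8. ~q, 0
Accessibility: 0R0
Branch closes: q and ~q both at 0.
Every branch of the negation's tableau closes; the branch above is one of them.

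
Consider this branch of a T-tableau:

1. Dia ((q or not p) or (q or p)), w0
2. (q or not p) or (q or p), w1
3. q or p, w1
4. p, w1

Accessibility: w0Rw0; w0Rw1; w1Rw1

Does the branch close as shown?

No, open

No atom appears with both signs at the same world.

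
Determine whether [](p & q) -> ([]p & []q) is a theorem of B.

Valid

Tableau for the negation ~([](p & q) -> ([]p & []q)):
1. ~([](p & q) -> ([]p & []q)), w0
2. [](p & q), w0
3. ~([]p & []q), w0
4. p & q, w0
5. p, w0
6. q, w0
7. ~[]q, w0
8. ~q, w1
9. p & q, w1
10. p, w1
11. q, w1
Accessibility: w0Rw0, w0Rw1, w1Rw0, w1Rw1
Branch closes: q and ~q both at w1.
Every branch of the negation's tableau closes; the branch above is one of them.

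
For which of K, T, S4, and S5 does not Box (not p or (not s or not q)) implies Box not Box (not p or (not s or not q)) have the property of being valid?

S5-tableau for the negation not (not Box (not p or (not s or not q)) implies Box not Box (not p or (not s or not q))):
1. not (not Box (not p or (not s or not q)) implies Box not Box (not p or (not s or not q))), 0
2. not Box (not p or (not s or not q)), 0
3. not Box not Box (not p or (not s or not q)), 0
4. not (not p or (not s or not q)), 1
5. p, 1
6. not (not s or not q), 1
7. s, 1
8. q, 1
9. Box (not p or (not s or not q)), 2
10. not p or (not s or not q), 0
11. not p or (not s or not q), 1
12. not p or (not s or not q), 2
13. not s or not q, 0
14. not s or not q, 1
15. not s or not q, 2
16. not q, 0
17. not q, 1
Accessibility: 0R0, 0R1, 0R2, 1R0, 1R1, 1R2, 2R0, 2R1, 2R2
Branch closes: q and not q both at 1.
Every branch closes (one shown): valid in S5.
S4-tableau for the negation not (not Box (not p or (not s or not q)) implies Box not Box (not p or (not s or not q))):
1. not (not Box (not p or (not s or not q)) implies Box not Box (not p or (not s or not q))), 0
2. not Box (not p or (not s or not q)), 0
3. not Box not Box (not p or (not s or not q)), 0
4. not (not p or (not s or not q)), 1
5. p, 1
6. not (not s or not q), 1
7. s, 1
8. q, 1
9. Box (not p or (not s or not q)), 2
10. not p or (not s or not q), 2
11. not s or not q, 2
12. not q, 2
Accessibility: 0R0, 0R1, 0R2, 1R1, 2R2
Complete open branch: countermodel on an S4-frame, so not valid in S4, nor in K, T (the same frame is also a K-frame and a T-frame).

S5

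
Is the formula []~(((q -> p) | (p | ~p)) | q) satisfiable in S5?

Unsatisfiable

1. []~(((q -> p) | (p | ~p)) | q), u
2. ~(((q -> p) | (p | ~p)) | q), u
3. ~((q -> p) | (p | ~p)), u
4. ~q, u
5. ~(q -> p), u
6. ~(p | ~p), u
7. q, u
8. ~p, u
Accessibility: uRu
Branch closes: q and ~q both at u.
(One branch shown.) All branches close.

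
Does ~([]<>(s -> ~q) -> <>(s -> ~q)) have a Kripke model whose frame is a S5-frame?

No, unsatisfiable

1. ~([]<>(s -> ~q) -> <>(s -> ~q)), u
2. []<>(s -> ~q), u   [~->-rule on 1]
3. ~<>(s -> ~q), u   [~->-rule on 1]
4. <>(s -> ~q), u   [[]-rule on 2 via uRu]
5. ~(s -> ~q), u   [~<>-rule on 3 via uRu]
6. s, u   [~->-rule on 5]
7. q, u   [~->-rule on 5]
8. s -> ~q, v   [<>-rule on 4: fresh world v, uRv]
9. <>(s -> ~q), v   [[]-rule on 2 via uRv]
10. ~(s -> ~q), v   [~<>-rule on 3 via uRv]
11. s, v   [~->-rule on 10]
12. q, v   [~->-rule on 10]
13. ~q, v   [->-rule on 8 (branches; this branch)]
Accessibility: uRu, uRv, vRu, vRv
Branch closes: q and ~q both at v.
Every branch closes; the branch above is one of them.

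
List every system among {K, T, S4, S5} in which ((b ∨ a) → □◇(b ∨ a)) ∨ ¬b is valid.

S5

S5-tableau for the negation ¬(((b ∨ a) → □◇(b ∨ a)) ∨ ¬b):
1. ¬(((b ∨ a) → □◇(b ∨ a)) ∨ ¬b), 0
2. ¬((b ∨ a) → □◇(b ∨ a)), 0
3. b, 0
4. b ∨ a, 0
5. ¬□◇(b ∨ a), 0
6. a, 0
7. ¬◇(b ∨ a), 1
8. ¬(b ∨ a), 0
9. ¬b, 0
10. ¬a, 0
Accessibility: 0R0, 0R1, 1R0, 1R1
Branch closes: b and ¬b both at 0.
Every branch closes (one shown): valid in S5.
S4-tableau for the negation ¬(((b ∨ a) → □◇(b ∨ a)) ∨ ¬b):
1. ¬(((b ∨ a) → □◇(b ∨ a)) ∨ ¬b), 0
2. ¬((b ∨ a) → □◇(b ∨ a)), 0
3. b, 0
4. b ∨ a, 0
5. ¬□◇(b ∨ a), 0
6. a, 0
7. ¬◇(b ∨ a), 1
8. ¬(b ∨ a), 1
9. ¬b, 1
10. ¬a, 1
Accessibility: 0R0, 0R1, 1R1
Complete open branch: countermodel on an S4-frame, so not valid in S4, nor in K, T (the same frame is also a K-frame and a T-frame).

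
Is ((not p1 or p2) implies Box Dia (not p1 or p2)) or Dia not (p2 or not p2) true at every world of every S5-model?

Tableau for the negation not (((not p1 or p2) implies Box Dia (not p1 or p2)) or Dia not (p2 or not p2)):
1. not (((not p1 or p2) implies Box Dia (not p1 or p2)) or Dia not (p2 or not p2)), 0
2. not ((not p1 or p2) implies Box Dia (not p1 or p2)), 0
3. not Dia not (p2 or not p2), 0
4. not p1 or p2, 0
5. not Box Dia (not p1 or p2), 0
6. p2 or not p2, 0
7. p2, 0
8. not Dia (not p1 or p2), 1
9. p2 or not p2, 1
10. not (not p1 or p2), 0
11. p1, 0
12. not p2, 0
Accessibility: 0R0, 0R1, 1R0, 1R1
Branch closes: p2 and not p2 both at 0.
Every branch of the negation's tableau closes; the branch above is one of them.

Valid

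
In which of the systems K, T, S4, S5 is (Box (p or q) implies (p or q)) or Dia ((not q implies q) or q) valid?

T, S4, S5

T-tableau for the negation not ((Box (p or q) implies (p or q)) or Dia ((not q implies q) or q)):
1. not ((Box (p or q) implies (p or q)) or Dia ((not q implies q) or q)), w0
2. not (Box (p or q) implies (p or q)), w0
3. not Dia ((not q implies q) or q), w0
4. Box (p or q), w0
5. not (p or q), w0
6. not p, w0
7. not q, w0
8. not ((not q implies q) or q), w0
9. not (not q implies q), w0
10. p or q, w0
11. q, w0
Accessibility: w0Rw0
Branch closes: q and not q both at w0.
Every branch closes (one shown): valid in T, hence also in S4, S5 (every theorem of T is a theorem of S4 and S5).
K-tableau for the negation not ((Box (p or q) implies (p or q)) or Dia ((not q implies q) or q)):
1. not ((Box (p or q) implies (p or q)) or Dia ((not q implies q) or q)), w0
2. not (Box (p or q) implies (p or q)), w0
3. not Dia ((not q implies q) or q), w0
4. Box (p or q), w0
5. not (p or q), w0
6. not p, w0
7. not q, w0
Complete open branch: countermodel on a K-frame, so not valid in K.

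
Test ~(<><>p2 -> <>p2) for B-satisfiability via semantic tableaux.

Satisfiable (open branch found)

1. ~(<><>p2 -> <>p2), 0
2. <><>p2, 0   [~->-rule on 1]
3. ~<>p2, 0   [~->-rule on 1]
4. ~p2, 0   [~<>-rule on 3 via 0R0]
5. <>p2, 1   [<>-rule on 2: fresh world 1, 0R1]
6. ~p2, 1   [~<>-rule on 3 via 0R1]
7. p2, 2   [<>-rule on 5: fresh world 2, 1R2]
Accessibility: 0R0, 0R1, 1R0, 1R1, 1R2, 2R1, 2R2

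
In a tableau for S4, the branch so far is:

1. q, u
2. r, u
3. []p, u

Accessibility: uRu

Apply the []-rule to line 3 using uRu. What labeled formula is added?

p, u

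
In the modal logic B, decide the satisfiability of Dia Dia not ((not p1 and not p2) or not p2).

Yes, satisfiable

1. Dia Dia not ((not p1 and not p2) or not p2), u
2. Dia not ((not p1 and not p2) or not p2), v
3. not ((not p1 and not p2) or not p2), w
4. not (not p1 and not p2), w
5. p2, w
Accessibility: uRu, uRv, vRu, vRv, vRw, wRv, wRw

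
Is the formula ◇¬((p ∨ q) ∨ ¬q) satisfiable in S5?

Unsatisfiable

1. ◇¬((p ∨ q) ∨ ¬q), w0
2. ¬((p ∨ q) ∨ ¬q), w1
3. ¬(p ∨ q), w1
4. q, w1
5. ¬p, w1
6. ¬q, w1
Accessibility: w0Rw0, w0Rw1, w1Rw0, w1Rw1
Branch closes: q and ¬q both at w1.
All branches of the tableau close; one closing branch shown above.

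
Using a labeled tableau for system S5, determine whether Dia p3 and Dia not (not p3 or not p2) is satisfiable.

Yes, satisfiable

1. Dia p3 and Dia not (not p3 or not p2), 0
2. Dia p3, 0   [and-rule on 1]
3. Dia not (not p3 or not p2), 0   [and-rule on 1]
4. p3, 1   [Dia-rule on 2: fresh world 1, 0R1]
5. not (not p3 or not p2), 2   [Dia-rule on 3: fresh world 2, 0R2]
6. p3, 2   [neg-or-rule on 5]
7. p2, 2   [neg-or-rule on 5]
Accessibility: 0R0, 0R1, 0R2, 1R0, 1R1, 1R2, 2R0, 2R1, 2R2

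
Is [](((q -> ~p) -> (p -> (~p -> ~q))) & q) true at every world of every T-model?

Tableau for the negation ~[](((q -> ~p) -> (p -> (~p -> ~q))) & q):
1. ~[](((q -> ~p) -> (p -> (~p -> ~q))) & q), 0
2. ~(((q -> ~p) -> (p -> (~p -> ~q))) & q), 1   [~[]-rule on 1: fresh world 1, 0R1]
3. ~q, 1   [~&-rule on 2 (branches; this branch)]
Accessibility: 0R0, 0R1, 1R1
The negation has an open branch (countermodel exists).

No, not valid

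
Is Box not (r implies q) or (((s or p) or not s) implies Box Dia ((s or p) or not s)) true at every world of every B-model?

Tableau for the negation not (Box not (r implies q) or (((s or p) or not s) implies Box Dia ((s or p) or not s))):
1. not (Box not (r implies q) or (((s or p) or not s) implies Box Dia ((s or p) or not s))), 0
2. not Box not (r implies q), 0
3. not (((s or p) or not s) implies Box Dia ((s or p) or not s)), 0
4. (s or p) or not s, 0
5. not Box Dia ((s or p) or not s), 0
6. s or p, 0
7. p, 0
8. r implies q, 1
9. q, 1
10. not Dia ((s or p) or not s), 2
11. not ((s or p) or not s), 0
12. not (s or p), 0
13. s, 0
14. not s, 0
15. not p, 0
Accessibility: 0R0, 0R1, 0R2, 1R0, 1R1, 2R0, 2R2
Branch closes: s and not s both at 0.
Every branch of the negation's tableau closes; the branch above is one of them.

Valid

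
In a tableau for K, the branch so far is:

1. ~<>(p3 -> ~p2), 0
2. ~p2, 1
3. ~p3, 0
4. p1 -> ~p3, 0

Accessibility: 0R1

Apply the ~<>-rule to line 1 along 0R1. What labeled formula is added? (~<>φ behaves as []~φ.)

~(p3 -> ~p2), 1

~<>φ behaves as []~φ: propagate the negated body to each accessible world.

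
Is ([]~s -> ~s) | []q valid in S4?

Tableau for the negation ~(([]~s -> ~s) | []q):
1. ~(([]~s -> ~s) | []q), w0
2. ~([]~s -> ~s), w0
3. ~[]q, w0
4. []~s, w0
5. s, w0
6. ~s, w0
Accessibility: w0Rw0
Branch closes: s and ~s both at w0.
Every branch of the negation's tableau closes; the branch above is one of them.

Yes, valid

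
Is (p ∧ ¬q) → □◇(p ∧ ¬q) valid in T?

Invalid (countermodel exists)

Tableau for the negation ¬((p ∧ ¬q) → □◇(p ∧ ¬q)):
1. ¬((p ∧ ¬q) → □◇(p ∧ ¬q)), u
2. p ∧ ¬q, u   [¬→-rule on 1]
3. ¬□◇(p ∧ ¬q), u   [¬→-rule on 1]
4. p, u   [∧-rule on 2]
5. ¬q, u   [∧-rule on 2]
6. ¬◇(p ∧ ¬q), v   [¬□-rule on 3: fresh world v, uRv]
7. ¬(p ∧ ¬q), v   [¬◇-rule on 6 via vRv]
8. q, v   [¬∧-rule on 7 (branches; this branch)]
Accessibility: uRu, uRv, vRv
The negation has an open branch (countermodel exists).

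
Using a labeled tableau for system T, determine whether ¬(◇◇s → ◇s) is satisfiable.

Satisfiable (open branch found)

1. ¬(◇◇s → ◇s), u
2. ◇◇s, u
3. ¬◇s, u
4. ¬s, u
5. ◇s, v
6. ¬s, v
7. s, w
Accessibility: uRu, uRv, vRv, vRw, wRw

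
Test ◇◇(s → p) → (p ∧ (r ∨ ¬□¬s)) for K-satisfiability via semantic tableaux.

1. ◇◇(s → p) → (p ∧ (r ∨ ¬□¬s)), 0
2. p ∧ (r ∨ ¬□¬s), 0
3. p, 0
4. r ∨ ¬□¬s, 0
5. ¬□¬s, 0
6. s, 1
Accessibility: 0R1

Yes, satisfiable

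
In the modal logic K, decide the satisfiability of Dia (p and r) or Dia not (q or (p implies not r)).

1. Dia (p and r) or Dia not (q or (p implies not r)), u
2. Dia not (q or (p implies not r)), u
3. not (q or (p implies not r)), v
4. not q, v
5. not (p implies not r), v
6. p, v
7. r, v
Accessibility: uRv

Satisfiable (open branch found)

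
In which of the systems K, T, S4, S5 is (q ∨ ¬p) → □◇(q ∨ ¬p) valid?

S5

S5-tableau for the negation ¬((q ∨ ¬p) → □◇(q ∨ ¬p)):
1. ¬((q ∨ ¬p) → □◇(q ∨ ¬p)), w0
2. q ∨ ¬p, w0   [¬→-rule on 1]
3. ¬□◇(q ∨ ¬p), w0   [¬→-rule on 1]
4. ¬p, w0   [∨-rule on 2 (branches; this branch)]
5. ¬◇(q ∨ ¬p), w1   [¬□-rule on 3: fresh world w1, w0Rw1]
6. ¬(q ∨ ¬p), w0   [¬◇-rule on 5 via w1Rw0]
7. ¬q, w0   [¬∨-rule on 6]
8. p, w0   [¬∨-rule on 6]
Accessibility: w0Rw0, w0Rw1, w1Rw0, w1Rw1
Branch closes: p and ¬p both at w0.
Every branch closes (one shown): valid in S5.
S4-tableau for the negation ¬((q ∨ ¬p) → □◇(q ∨ ¬p)):
1. ¬((q ∨ ¬p) → □◇(q ∨ ¬p)), w0
2. q ∨ ¬p, w0   [¬→-rule on 1]
3. ¬□◇(q ∨ ¬p), w0   [¬→-rule on 1]
4. ¬p, w0   [∨-rule on 2 (branches; this branch)]
5. ¬◇(q ∨ ¬p), w1   [¬□-rule on 3: fresh world w1, w0Rw1]
6. ¬(q ∨ ¬p), w1   [¬◇-rule on 5 via w1Rw1]
7. ¬q, w1   [¬∨-rule on 6]
8. p, w1   [¬∨-rule on 6]
Accessibility: w0Rw0, w0Rw1, w1Rw1
Complete open branch: countermodel on an S4-frame, so not valid in S4, nor in K, T (the same frame is also a K-frame and a T-frame).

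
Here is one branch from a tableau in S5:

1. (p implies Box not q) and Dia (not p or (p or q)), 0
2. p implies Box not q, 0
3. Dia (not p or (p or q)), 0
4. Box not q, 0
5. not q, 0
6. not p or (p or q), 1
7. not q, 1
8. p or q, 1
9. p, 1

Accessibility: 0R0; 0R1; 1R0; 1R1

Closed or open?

Open

There is no literal clash: for every atom and world, at most one sign appears.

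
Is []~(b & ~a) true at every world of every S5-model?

No, not valid

Tableau for the negation ~[]~(b & ~a):
1. ~[]~(b & ~a), 0
2. b & ~a, 1   [~[]-rule on 1: fresh world 1, 0R1]
3. b, 1   [&-rule on 2]
4. ~a, 1   [&-rule on 2]
Accessibility: 0R0, 0R1, 1R0, 1R1
The negation has an open branch (countermodel exists).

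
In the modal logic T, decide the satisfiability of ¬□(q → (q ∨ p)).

Unsatisfiable

1. ¬□(q → (q ∨ p)), w0
2. ¬(q → (q ∨ p)), w1
3. q, w1
4. ¬(q ∨ p), w1
5. ¬q, w1
6. ¬p, w1
Accessibility: w0Rw0, w0Rw1, w1Rw1
Branch closes: q and ¬q both at w1.
(One branch shown.) All branches close.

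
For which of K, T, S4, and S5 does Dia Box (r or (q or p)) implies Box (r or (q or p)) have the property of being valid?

S4-tableau for the negation not (Dia Box (r or (q or p)) implies Box (r or (q or p))):
1. not (Dia Box (r or (q or p)) implies Box (r or (q or p))), u
2. Dia Box (r or (q or p)), u
3. not Box (r or (q or p)), u
4. Box (r or (q or p)), v
5. r or (q or p), v
6. q or p, v
7. p, v
8. not (r or (q or p)), w
9. not r, w
10. not (q or p), w
11. not q, w
12. not p, w
Accessibility: uRu, uRv, uRw, vRv, wRw
Complete open branch: countermodel on an S4-frame, so not valid in S4, nor in K, T (the same frame is also a K-frame and a T-frame).
S5-tableau for the negation not (Dia Box (r or (q or p)) implies Box (r or (q or p))):
1. not (Dia Box (r or (q or p)) implies Box (r or (q or p))), u
2. Dia Box (r or (q or p)), u
3. not Box (r or (q or p)), u
4. Box (r or (q or p)), v
5. r or (q or p), u
6. r or (q or p), v
7. q or p, u
8. q or p, v
9. p, u
10. p, v
11. not (r or (q or p)), w
12. not r, w
13. not (q or p), w
14. not q, w
15. not p, w
16. r or (q or p), w
17. q or p, w
18. p, w
Accessibility: uRu, uRv, uRw, vRu, vRv, vRw, wRu, wRv, wRw
Branch closes: p and not p both at w.
Every branch closes (one shown): valid in S5.

S5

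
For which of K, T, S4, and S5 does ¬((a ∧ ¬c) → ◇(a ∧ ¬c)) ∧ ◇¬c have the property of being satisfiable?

K

T-tableau for the formula:
1. ¬((a ∧ ¬c) → ◇(a ∧ ¬c)) ∧ ◇¬c, 0
2. ¬((a ∧ ¬c) → ◇(a ∧ ¬c)), 0   [∧-rule on 1]
3. ◇¬c, 0   [∧-rule on 1]
4. a ∧ ¬c, 0   [¬→-rule on 2]
5. ¬◇(a ∧ ¬c), 0   [¬→-rule on 2]
6. a, 0   [∧-rule on 4]
7. ¬c, 0   [∧-rule on 4]
8. ¬(a ∧ ¬c), 0   [¬◇-rule on 5 via 0R0]
9. c, 0   [¬∧-rule on 8 (branches; this branch)]
Accessibility: 0R0
Branch closes: c and ¬c both at 0.
Every branch closes (one shown): unsatisfiable in T, hence also in S4, S5 (every S4/S5-frame is a T-frame).
K-tableau for the formula:
1. ¬((a ∧ ¬c) → ◇(a ∧ ¬c)) ∧ ◇¬c, 0
2. ¬((a ∧ ¬c) → ◇(a ∧ ¬c)), 0   [∧-rule on 1]
3. ◇¬c, 0   [∧-rule on 1]
4. a ∧ ¬c, 0   [¬→-rule on 2]
5. ¬◇(a ∧ ¬c), 0   [¬→-rule on 2]
6. a, 0   [∧-rule on 4]
7. ¬c, 0   [∧-rule on 4]
8. ¬c, 1   [◇-rule on 3: fresh world 1, 0R1]
9. ¬(a ∧ ¬c), 1   [¬◇-rule on 5 via 0R1]
10. ¬a, 1   [¬∧-rule on 9 (branches; this branch)]
Accessibility: 0R1
Complete open branch: satisfiable in K.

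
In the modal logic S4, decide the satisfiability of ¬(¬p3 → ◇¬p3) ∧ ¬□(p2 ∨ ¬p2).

Unsatisfiable (every branch closes)

1. ¬(¬p3 → ◇¬p3) ∧ ¬□(p2 ∨ ¬p2), u
2. ¬(¬p3 → ◇¬p3), u
3. ¬□(p2 ∨ ¬p2), u
4. ¬p3, u
5. ¬◇¬p3, u
6. p3, u
Accessibility: uRu
Branch closes: p3 and ¬p3 both at u.
(One branch shown.) All branches close.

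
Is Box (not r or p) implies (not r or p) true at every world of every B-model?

Yes, valid

Tableau for the negation not (Box (not r or p) implies (not r or p)):
1. not (Box (not r or p) implies (not r or p)), w0
2. Box (not r or p), w0
3. not (not r or p), w0
4. r, w0
5. not p, w0
6. not r or p, w0
7. p, w0
Accessibility: w0Rw0
Branch closes: p and not p both at w0.
Every branch of the negation's tableau closes; the branch above is one of them.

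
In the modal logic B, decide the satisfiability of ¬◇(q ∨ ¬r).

Satisfiable

1. ¬◇(q ∨ ¬r), 0
2. ¬(q ∨ ¬r), 0   [¬◇-rule on 1 via 0R0]
3. ¬q, 0   [¬∨-rule on 2]
4. r, 0   [¬∨-rule on 2]
Accessibility: 0R0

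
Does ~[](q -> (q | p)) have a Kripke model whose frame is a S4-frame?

1. ~[](q -> (q | p)), w0
2. ~(q -> (q | p)), w1
3. q, w1
4. ~(q | p), w1
5. ~q, w1
6. ~p, w1
Accessibility: w0Rw0, w0Rw1, w1Rw1
Branch closes: q and ~q both at w1.
(One branch shown.) All branches close.

Unsatisfiable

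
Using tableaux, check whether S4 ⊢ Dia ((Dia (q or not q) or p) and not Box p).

Invalid (countermodel exists)

Tableau for the negation not Dia ((Dia (q or not q) or p) and not Box p):
1. not Dia ((Dia (q or not q) or p) and not Box p), 0
2. not ((Dia (q or not q) or p) and not Box p), 0   [neg-Dia-rule on 1 via 0R0]
3. Box p, 0   [neg-and-rule on 2 (branches; this branch)]
4. p, 0   [Box-rule on 3 via 0R0]
Accessibility: 0R0
The negation has an open branch (countermodel exists).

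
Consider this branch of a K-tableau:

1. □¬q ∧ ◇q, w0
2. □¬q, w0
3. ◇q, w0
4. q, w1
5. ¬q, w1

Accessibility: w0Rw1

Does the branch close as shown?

Closed

Both q and ¬q appear at w1.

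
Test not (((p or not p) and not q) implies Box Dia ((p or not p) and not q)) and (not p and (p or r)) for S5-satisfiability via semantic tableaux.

1. not (((p or not p) and not q) implies Box Dia ((p or not p) and not q)) and (not p and (p or r)), u
2. not (((p or not p) and not q) implies Box Dia ((p or not p) and not q)), u
3. not p and (p or r), u
4. (p or not p) and not q, u
5. not Box Dia ((p or not p) and not q), u
6. not p, u
7. p or r, u
8. p or not p, u
9. not q, u
10. r, u
11. not Dia ((p or not p) and not q), v
12. not ((p or not p) and not q), u
13. not ((p or not p) and not q), v
14. not (p or not p), u
15. p, u
Accessibility: uRu, uRv, vRu, vRv
Branch closes: p and not p both at u.
All branches of the tableau close; one closing branch shown above.

No, unsatisfiable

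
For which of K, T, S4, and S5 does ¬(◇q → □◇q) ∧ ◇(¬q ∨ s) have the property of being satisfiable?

S5-tableau for the formula:
1. ¬(◇q → □◇q) ∧ ◇(¬q ∨ s), w0
2. ¬(◇q → □◇q), w0
3. ◇(¬q ∨ s), w0
4. ◇q, w0
5. ¬□◇q, w0
6. ¬q ∨ s, w1
7. s, w1
8. q, w2
9. ¬◇q, w3
10. ¬q, w0
11. ¬q, w1
12. ¬q, w2
Accessibility: w0Rw0, w0Rw1, w0Rw2, w0Rw3, w1Rw0, w1Rw1, w1Rw2, w1Rw3, w2Rw0, w2Rw1, w2Rw2, w2Rw3, w3Rw0, w3Rw1, w3Rw2, w3Rw3
Branch closes: q and ¬q both at w2.
Every branch closes (one shown): unsatisfiable in S5.
S4-tableau for the formula:
1. ¬(◇q → □◇q) ∧ ◇(¬q ∨ s), w0
2. ¬(◇q → □◇q), w0
3. ◇(¬q ∨ s), w0
4. ◇q, w0
5. ¬□◇q, w0
6. ¬q ∨ s, w1
7. s, w1
8. q, w2
9. ¬◇q, w3
10. ¬q, w3
Accessibility: w0Rw0, w0Rw1, w0Rw2, w0Rw3, w1Rw1, w2Rw2, w3Rw3
Complete open branch: satisfiable in S4, hence also in K, T (this S4-model is also a K-model and a T-model).

K, T, S4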